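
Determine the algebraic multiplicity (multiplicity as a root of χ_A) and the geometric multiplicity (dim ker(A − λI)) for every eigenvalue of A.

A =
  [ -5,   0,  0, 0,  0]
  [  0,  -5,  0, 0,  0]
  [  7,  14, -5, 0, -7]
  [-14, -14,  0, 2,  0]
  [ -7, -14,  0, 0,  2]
λ = -5: alg = 3, geom = 3; λ = 2: alg = 2, geom = 2

Step 1 — factor the characteristic polynomial to read off the algebraic multiplicities:
  χ_A(x) = (x - 2)^2*(x + 5)^3

Step 2 — compute geometric multiplicities via the rank-nullity identity g(λ) = n − rank(A − λI):
  rank(A − (-5)·I) = 2, so dim ker(A − (-5)·I) = n − 2 = 3
  rank(A − (2)·I) = 3, so dim ker(A − (2)·I) = n − 3 = 2

Summary:
  λ = -5: algebraic multiplicity = 3, geometric multiplicity = 3
  λ = 2: algebraic multiplicity = 2, geometric multiplicity = 2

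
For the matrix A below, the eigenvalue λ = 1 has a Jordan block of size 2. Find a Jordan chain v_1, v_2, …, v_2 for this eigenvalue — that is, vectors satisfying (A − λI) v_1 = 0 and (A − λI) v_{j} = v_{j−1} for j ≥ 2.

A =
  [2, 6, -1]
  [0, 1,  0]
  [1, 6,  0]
A Jordan chain for λ = 1 of length 2:
v_1 = (1, 0, 1)ᵀ
v_2 = (1, 0, 0)ᵀ

Let N = A − (1)·I. We want v_2 with N^2 v_2 = 0 but N^1 v_2 ≠ 0; then v_{j-1} := N · v_j for j = 2, …, 2.

Pick v_2 = (1, 0, 0)ᵀ.
Then v_1 = N · v_2 = (1, 0, 1)ᵀ.

Sanity check: (A − (1)·I) v_1 = (0, 0, 0)ᵀ = 0. ✓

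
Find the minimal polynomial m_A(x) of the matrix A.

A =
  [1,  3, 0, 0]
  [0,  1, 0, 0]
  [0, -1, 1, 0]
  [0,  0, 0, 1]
x^2 - 2*x + 1

The characteristic polynomial is χ_A(x) = (x - 1)^4, so the eigenvalues are known. The minimal polynomial is
  m_A(x) = Π_λ (x − λ)^{k_λ}
where k_λ is the size of the *largest* Jordan block for λ (equivalently, the smallest k with (A − λI)^k v = 0 for every generalised eigenvector v of λ).

  λ = 1: largest Jordan block has size 2, contributing (x − 1)^2

So m_A(x) = (x - 1)^2 = x^2 - 2*x + 1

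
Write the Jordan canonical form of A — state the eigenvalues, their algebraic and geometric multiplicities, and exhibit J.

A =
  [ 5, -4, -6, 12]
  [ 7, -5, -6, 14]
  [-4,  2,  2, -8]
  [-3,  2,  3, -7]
J_1(-2) ⊕ J_2(-1) ⊕ J_1(-1)

The characteristic polynomial is
  det(x·I − A) = x^4 + 5*x^3 + 9*x^2 + 7*x + 2 = (x + 1)^3*(x + 2)

Eigenvalues and multiplicities (the geometric multiplicity of λ is n − rank(A − λI), which equals the number of Jordan blocks for λ):
  λ = -2: algebraic multiplicity = 1, geometric multiplicity = 1
  λ = -1: algebraic multiplicity = 3, geometric multiplicity = 2

Determining the block sizes for each eigenvalue:
  λ = -2: one block (gm = 1), so the single block has size am = 1 → block sizes [1]
  λ = -1: 2 blocks summing to 3 forces exactly one block of size 2 and the rest size 1 → block sizes [2, 1]

Assembling the blocks gives a Jordan form
J =
  [-2,  0,  0,  0]
  [ 0, -1,  1,  0]
  [ 0,  0, -1,  0]
  [ 0,  0,  0, -1]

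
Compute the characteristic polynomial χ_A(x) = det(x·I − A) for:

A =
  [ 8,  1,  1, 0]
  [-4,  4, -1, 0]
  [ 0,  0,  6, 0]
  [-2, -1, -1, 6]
x^4 - 24*x^3 + 216*x^2 - 864*x + 1296

Expanding det(x·I − A) (e.g. by cofactor expansion or by noting that A is similar to its Jordan form J, which has the same characteristic polynomial as A) gives
  χ_A(x) = x^4 - 24*x^3 + 216*x^2 - 864*x + 1296
which factors as (x - 6)^4. The eigenvalues (with algebraic multiplicities) are λ = 6 with multiplicity 4.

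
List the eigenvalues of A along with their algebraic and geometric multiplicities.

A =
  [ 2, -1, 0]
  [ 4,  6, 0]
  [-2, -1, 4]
λ = 4: alg = 3, geom = 2

Step 1 — factor the characteristic polynomial to read off the algebraic multiplicities:
  χ_A(x) = (x - 4)^3

Step 2 — compute geometric multiplicities via the rank-nullity identity g(λ) = n − rank(A − λI):
  rank(A − (4)·I) = 1, so dim ker(A − (4)·I) = n − 1 = 2

Summary:
  λ = 4: algebraic multiplicity = 3, geometric multiplicity = 2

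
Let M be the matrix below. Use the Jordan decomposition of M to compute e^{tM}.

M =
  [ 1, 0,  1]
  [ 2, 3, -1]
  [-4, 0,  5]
e^{tM} =
  [-2*t*exp(3*t) + exp(3*t), 0, t*exp(3*t)]
  [2*t*exp(3*t), exp(3*t), -t*exp(3*t)]
  [-4*t*exp(3*t), 0, 2*t*exp(3*t) + exp(3*t)]

Strategy: write M = P · J · P⁻¹ where J is a Jordan canonical form, so e^{tM} = P · e^{tJ} · P⁻¹, and e^{tJ} can be computed block-by-block.

M has Jordan form
J =
  [3, 1, 0]
  [0, 3, 0]
  [0, 0, 3]
(up to reordering of blocks).

Per-block formulas:
  For a 2×2 Jordan block J_2(3): exp(t · J_2(3)) = e^(3t)·(I + t·N), where N is the 2×2 nilpotent shift.
  For a 1×1 block at λ = 3: exp(t · [3]) = [e^(3t)].

After assembling e^{tJ} and conjugating by P, we get:

e^{tM} =
  [-2*t*exp(3*t) + exp(3*t), 0, t*exp(3*t)]
  [2*t*exp(3*t), exp(3*t), -t*exp(3*t)]
  [-4*t*exp(3*t), 0, 2*t*exp(3*t) + exp(3*t)]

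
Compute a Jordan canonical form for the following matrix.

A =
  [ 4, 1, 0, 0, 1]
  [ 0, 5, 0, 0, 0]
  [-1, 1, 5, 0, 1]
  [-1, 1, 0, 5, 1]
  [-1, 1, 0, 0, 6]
J_2(5) ⊕ J_1(5) ⊕ J_1(5) ⊕ J_1(5)

The characteristic polynomial is
  det(x·I − A) = x^5 - 25*x^4 + 250*x^3 - 1250*x^2 + 3125*x - 3125 = (x - 5)^5

Eigenvalues and multiplicities (the geometric multiplicity of λ is n − rank(A − λI), which equals the number of Jordan blocks for λ):
  λ = 5: algebraic multiplicity = 5, geometric multiplicity = 4

Determining the block sizes for each eigenvalue:
  λ = 5: 4 blocks summing to 5 forces exactly one block of size 2 and the rest size 1 → block sizes [2, 1, 1, 1]

Assembling the blocks gives a Jordan form
J =
  [5, 1, 0, 0, 0]
  [0, 5, 0, 0, 0]
  [0, 0, 5, 0, 0]
  [0, 0, 0, 5, 0]
  [0, 0, 0, 0, 5]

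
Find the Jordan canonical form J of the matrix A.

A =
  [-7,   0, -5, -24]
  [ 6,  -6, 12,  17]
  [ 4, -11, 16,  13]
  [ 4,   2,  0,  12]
J_1(3) ⊕ J_3(4)

The characteristic polynomial is
  det(x·I − A) = x^4 - 15*x^3 + 84*x^2 - 208*x + 192 = (x - 4)^3*(x - 3)

Eigenvalues and multiplicities (the geometric multiplicity of λ is n − rank(A − λI), which equals the number of Jordan blocks for λ):
  λ = 3: algebraic multiplicity = 1, geometric multiplicity = 1
  λ = 4: algebraic multiplicity = 3, geometric multiplicity = 1

Determining the block sizes for each eigenvalue:
  λ = 3: one block (gm = 1), so the single block has size am = 1 → block sizes [1]
  λ = 4: one block (gm = 1), so the single block has size am = 3 → block sizes [3]

Assembling the blocks gives a Jordan form
J =
  [3, 0, 0, 0]
  [0, 4, 1, 0]
  [0, 0, 4, 1]
  [0, 0, 0, 4]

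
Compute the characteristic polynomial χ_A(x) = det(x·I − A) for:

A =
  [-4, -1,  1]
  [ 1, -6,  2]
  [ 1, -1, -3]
x^3 + 13*x^2 + 56*x + 80

Expanding det(x·I − A) (e.g. by cofactor expansion or by noting that A is similar to its Jordan form J, which has the same characteristic polynomial as A) gives
  χ_A(x) = x^3 + 13*x^2 + 56*x + 80
which factors as (x + 4)^2*(x + 5). The eigenvalues (with algebraic multiplicities) are λ = -5 with multiplicity 1, λ = -4 with multiplicity 2.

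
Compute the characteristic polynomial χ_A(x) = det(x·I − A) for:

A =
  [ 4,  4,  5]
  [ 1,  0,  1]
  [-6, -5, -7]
x^3 + 3*x^2 + 3*x + 1

Expanding det(x·I − A) (e.g. by cofactor expansion or by noting that A is similar to its Jordan form J, which has the same characteristic polynomial as A) gives
  χ_A(x) = x^3 + 3*x^2 + 3*x + 1
which factors as (x + 1)^3. The eigenvalues (with algebraic multiplicities) are λ = -1 with multiplicity 3.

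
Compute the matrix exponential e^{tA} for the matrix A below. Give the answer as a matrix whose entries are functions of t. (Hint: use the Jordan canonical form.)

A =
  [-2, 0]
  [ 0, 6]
e^{tA} =
  [exp(-2*t), 0]
  [0, exp(6*t)]

Strategy: write A = P · J · P⁻¹ where J is a Jordan canonical form, so e^{tA} = P · e^{tJ} · P⁻¹, and e^{tJ} can be computed block-by-block.

A has Jordan form
J =
  [-2, 0]
  [ 0, 6]
(up to reordering of blocks).

Per-block formulas:
  For a 1×1 block at λ = 6: exp(t · [6]) = [e^(6t)].
  For a 1×1 block at λ = -2: exp(t · [-2]) = [e^(-2t)].

After assembling e^{tJ} and conjugating by P, we get:

e^{tA} =
  [exp(-2*t), 0]
  [0, exp(6*t)]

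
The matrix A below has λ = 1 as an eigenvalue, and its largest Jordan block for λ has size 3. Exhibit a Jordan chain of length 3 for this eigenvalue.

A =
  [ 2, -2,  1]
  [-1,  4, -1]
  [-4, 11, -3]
A Jordan chain for λ = 1 of length 3:
v_1 = (-1, 0, 1)ᵀ
v_2 = (1, -1, -4)ᵀ
v_3 = (1, 0, 0)ᵀ

Let N = A − (1)·I. We want v_3 with N^3 v_3 = 0 but N^2 v_3 ≠ 0; then v_{j-1} := N · v_j for j = 3, …, 2.

Pick v_3 = (1, 0, 0)ᵀ.
Then v_2 = N · v_3 = (1, -1, -4)ᵀ.
Then v_1 = N · v_2 = (-1, 0, 1)ᵀ.

Sanity check: (A − (1)·I) v_1 = (0, 0, 0)ᵀ = 0. ✓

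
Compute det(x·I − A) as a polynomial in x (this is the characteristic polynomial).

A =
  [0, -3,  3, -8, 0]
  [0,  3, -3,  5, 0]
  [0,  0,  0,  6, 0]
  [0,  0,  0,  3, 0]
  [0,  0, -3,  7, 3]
x^5 - 9*x^4 + 27*x^3 - 27*x^2

Expanding det(x·I − A) (e.g. by cofactor expansion or by noting that A is similar to its Jordan form J, which has the same characteristic polynomial as A) gives
  χ_A(x) = x^5 - 9*x^4 + 27*x^3 - 27*x^2
which factors as x^2*(x - 3)^3. The eigenvalues (with algebraic multiplicities) are λ = 0 with multiplicity 2, λ = 3 with multiplicity 3.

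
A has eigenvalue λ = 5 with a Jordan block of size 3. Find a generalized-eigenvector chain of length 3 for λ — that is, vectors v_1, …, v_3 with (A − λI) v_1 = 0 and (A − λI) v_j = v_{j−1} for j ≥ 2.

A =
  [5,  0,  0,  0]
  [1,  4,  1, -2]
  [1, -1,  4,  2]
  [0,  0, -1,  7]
A Jordan chain for λ = 5 of length 3:
v_1 = (0, 0, -2, -1)ᵀ
v_2 = (0, 1, 1, 0)ᵀ
v_3 = (1, 0, 0, 0)ᵀ

Let N = A − (5)·I. We want v_3 with N^3 v_3 = 0 but N^2 v_3 ≠ 0; then v_{j-1} := N · v_j for j = 3, …, 2.

Pick v_3 = (1, 0, 0, 0)ᵀ.
Then v_2 = N · v_3 = (0, 1, 1, 0)ᵀ.
Then v_1 = N · v_2 = (0, 0, -2, -1)ᵀ.

Sanity check: (A − (5)·I) v_1 = (0, 0, 0, 0)ᵀ = 0. ✓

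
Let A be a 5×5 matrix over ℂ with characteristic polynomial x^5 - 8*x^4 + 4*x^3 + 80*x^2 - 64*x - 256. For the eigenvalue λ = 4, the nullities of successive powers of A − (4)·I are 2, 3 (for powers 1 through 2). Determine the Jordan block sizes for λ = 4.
Block sizes for λ = 4: [2, 1]

From the dimensions of kernels of powers, the number of Jordan blocks of size at least j is d_j − d_{j−1} where d_j = dim ker(N^j) (with d_0 = 0). Computing the differences gives [2, 1].
The number of blocks of size exactly k is (#blocks of size ≥ k) − (#blocks of size ≥ k + 1), so the partition is: 1 block(s) of size 1, 1 block(s) of size 2.
In nonincreasing order the block sizes are [2, 1].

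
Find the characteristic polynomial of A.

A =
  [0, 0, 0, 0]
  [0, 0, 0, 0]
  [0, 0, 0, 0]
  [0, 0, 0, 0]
x^4

Expanding det(x·I − A) (e.g. by cofactor expansion or by noting that A is similar to its Jordan form J, which has the same characteristic polynomial as A) gives
  χ_A(x) = x^4
which factors as x^4. The eigenvalues (with algebraic multiplicities) are λ = 0 with multiplicity 4.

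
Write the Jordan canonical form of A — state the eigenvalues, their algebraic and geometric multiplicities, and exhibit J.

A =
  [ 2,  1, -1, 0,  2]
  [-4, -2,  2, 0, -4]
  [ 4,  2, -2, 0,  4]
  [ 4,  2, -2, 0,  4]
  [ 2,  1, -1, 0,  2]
J_2(0) ⊕ J_1(0) ⊕ J_1(0) ⊕ J_1(0)

The characteristic polynomial is
  det(x·I − A) = x^5

Eigenvalues and multiplicities (the geometric multiplicity of λ is n − rank(A − λI), which equals the number of Jordan blocks for λ):
  λ = 0: algebraic multiplicity = 5, geometric multiplicity = 4

Determining the block sizes for each eigenvalue:
  λ = 0: 4 blocks summing to 5 forces exactly one block of size 2 and the rest size 1 → block sizes [2, 1, 1, 1]

Assembling the blocks gives a Jordan form
J =
  [0, 1, 0, 0, 0]
  [0, 0, 0, 0, 0]
  [0, 0, 0, 0, 0]
  [0, 0, 0, 0, 0]
  [0, 0, 0, 0, 0]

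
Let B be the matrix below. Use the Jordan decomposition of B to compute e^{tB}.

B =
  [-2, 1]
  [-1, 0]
e^{tB} =
  [-t*exp(-t) + exp(-t), t*exp(-t)]
  [-t*exp(-t), t*exp(-t) + exp(-t)]

Strategy: write B = P · J · P⁻¹ where J is a Jordan canonical form, so e^{tB} = P · e^{tJ} · P⁻¹, and e^{tJ} can be computed block-by-block.

B has Jordan form
J =
  [-1,  1]
  [ 0, -1]
(up to reordering of blocks).

Per-block formulas:
  For a 2×2 Jordan block J_2(-1): exp(t · J_2(-1)) = e^(-1t)·(I + t·N), where N is the 2×2 nilpotent shift.

After assembling e^{tJ} and conjugating by P, we get:

e^{tB} =
  [-t*exp(-t) + exp(-t), t*exp(-t)]
  [-t*exp(-t), t*exp(-t) + exp(-t)]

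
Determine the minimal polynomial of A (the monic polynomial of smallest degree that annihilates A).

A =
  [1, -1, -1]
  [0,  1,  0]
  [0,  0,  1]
x^2 - 2*x + 1

The characteristic polynomial is χ_A(x) = (x - 1)^3, so the eigenvalues are known. The minimal polynomial is
  m_A(x) = Π_λ (x − λ)^{k_λ}
where k_λ is the size of the *largest* Jordan block for λ (equivalently, the smallest k with (A − λI)^k v = 0 for every generalised eigenvector v of λ).

  λ = 1: largest Jordan block has size 2, contributing (x − 1)^2

So m_A(x) = (x - 1)^2 = x^2 - 2*x + 1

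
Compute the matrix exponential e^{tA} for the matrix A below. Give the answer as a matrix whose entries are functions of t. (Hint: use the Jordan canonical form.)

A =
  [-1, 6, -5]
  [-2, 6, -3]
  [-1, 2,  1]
e^{tA} =
  [t^2*exp(2*t) - 3*t*exp(2*t) + exp(2*t), -2*t^2*exp(2*t) + 6*t*exp(2*t), t^2*exp(2*t) - 5*t*exp(2*t)]
  [t^2*exp(2*t)/2 - 2*t*exp(2*t), -t^2*exp(2*t) + 4*t*exp(2*t) + exp(2*t), t^2*exp(2*t)/2 - 3*t*exp(2*t)]
  [-t*exp(2*t), 2*t*exp(2*t), -t*exp(2*t) + exp(2*t)]

Strategy: write A = P · J · P⁻¹ where J is a Jordan canonical form, so e^{tA} = P · e^{tJ} · P⁻¹, and e^{tJ} can be computed block-by-block.

A has Jordan form
J =
  [2, 1, 0]
  [0, 2, 1]
  [0, 0, 2]
(up to reordering of blocks).

Per-block formulas:
  For a 3×3 Jordan block J_3(2): exp(t · J_3(2)) = e^(2t)·(I + t·N + (t^2/2)·N^2), where N is the 3×3 nilpotent shift.

After assembling e^{tJ} and conjugating by P, we get:

e^{tA} =
  [t^2*exp(2*t) - 3*t*exp(2*t) + exp(2*t), -2*t^2*exp(2*t) + 6*t*exp(2*t), t^2*exp(2*t) - 5*t*exp(2*t)]
  [t^2*exp(2*t)/2 - 2*t*exp(2*t), -t^2*exp(2*t) + 4*t*exp(2*t) + exp(2*t), t^2*exp(2*t)/2 - 3*t*exp(2*t)]
  [-t*exp(2*t), 2*t*exp(2*t), -t*exp(2*t) + exp(2*t)]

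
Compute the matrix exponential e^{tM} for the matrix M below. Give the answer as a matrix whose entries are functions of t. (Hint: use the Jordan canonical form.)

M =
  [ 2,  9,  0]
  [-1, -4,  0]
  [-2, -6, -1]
e^{tM} =
  [3*t*exp(-t) + exp(-t), 9*t*exp(-t), 0]
  [-t*exp(-t), -3*t*exp(-t) + exp(-t), 0]
  [-2*t*exp(-t), -6*t*exp(-t), exp(-t)]

Strategy: write M = P · J · P⁻¹ where J is a Jordan canonical form, so e^{tM} = P · e^{tJ} · P⁻¹, and e^{tJ} can be computed block-by-block.

M has Jordan form
J =
  [-1,  1,  0]
  [ 0, -1,  0]
  [ 0,  0, -1]
(up to reordering of blocks).

Per-block formulas:
  For a 1×1 block at λ = -1: exp(t · [-1]) = [e^(-1t)].
  For a 2×2 Jordan block J_2(-1): exp(t · J_2(-1)) = e^(-1t)·(I + t·N), where N is the 2×2 nilpotent shift.

After assembling e^{tJ} and conjugating by P, we get:

e^{tM} =
  [3*t*exp(-t) + exp(-t), 9*t*exp(-t), 0]
  [-t*exp(-t), -3*t*exp(-t) + exp(-t), 0]
  [-2*t*exp(-t), -6*t*exp(-t), exp(-t)]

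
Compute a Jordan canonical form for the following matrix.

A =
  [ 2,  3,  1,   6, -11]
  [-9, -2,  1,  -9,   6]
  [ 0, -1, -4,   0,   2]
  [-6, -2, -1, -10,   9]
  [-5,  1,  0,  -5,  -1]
J_3(-4) ⊕ J_1(-4) ⊕ J_1(1)

The characteristic polynomial is
  det(x·I − A) = x^5 + 15*x^4 + 80*x^3 + 160*x^2 - 256 = (x - 1)*(x + 4)^4

Eigenvalues and multiplicities (the geometric multiplicity of λ is n − rank(A − λI), which equals the number of Jordan blocks for λ):
  λ = -4: algebraic multiplicity = 4, geometric multiplicity = 2
  λ = 1: algebraic multiplicity = 1, geometric multiplicity = 1

Determining the block sizes for each eigenvalue:
  λ = -4: with am = 4 and gm = 2, the partition is not yet determined (e.g. several partitions of 4 into 2 parts exist). Let N = A − (-4)·I. Computing rank(N^1) = 3, rank(N^2) = 2, rank(N^3) = 1; the number of blocks of size ≥ j is rank(N^{j−1}) − rank(N^j), giving [2, 1, 1]. So we have 1 block(s) of size 3, 1 block(s) of size 1 → block sizes [3, 1]
  λ = 1: one block (gm = 1), so the single block has size am = 1 → block sizes [1]

Assembling the blocks gives a Jordan form
J =
  [-4,  1,  0,  0, 0]
  [ 0, -4,  1,  0, 0]
  [ 0,  0, -4,  0, 0]
  [ 0,  0,  0, -4, 0]
  [ 0,  0,  0,  0, 1]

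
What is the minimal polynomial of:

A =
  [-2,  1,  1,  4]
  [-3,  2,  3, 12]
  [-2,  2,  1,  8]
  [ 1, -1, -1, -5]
x^2 + 2*x + 1

The characteristic polynomial is χ_A(x) = (x + 1)^4, so the eigenvalues are known. The minimal polynomial is
  m_A(x) = Π_λ (x − λ)^{k_λ}
where k_λ is the size of the *largest* Jordan block for λ (equivalently, the smallest k with (A − λI)^k v = 0 for every generalised eigenvector v of λ).

  λ = -1: largest Jordan block has size 2, contributing (x + 1)^2

So m_A(x) = (x + 1)^2 = x^2 + 2*x + 1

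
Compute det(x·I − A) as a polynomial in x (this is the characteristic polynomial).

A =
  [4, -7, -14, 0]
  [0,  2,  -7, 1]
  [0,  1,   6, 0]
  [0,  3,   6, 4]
x^4 - 16*x^3 + 96*x^2 - 256*x + 256

Expanding det(x·I − A) (e.g. by cofactor expansion or by noting that A is similar to its Jordan form J, which has the same characteristic polynomial as A) gives
  χ_A(x) = x^4 - 16*x^3 + 96*x^2 - 256*x + 256
which factors as (x - 4)^4. The eigenvalues (with algebraic multiplicities) are λ = 4 with multiplicity 4.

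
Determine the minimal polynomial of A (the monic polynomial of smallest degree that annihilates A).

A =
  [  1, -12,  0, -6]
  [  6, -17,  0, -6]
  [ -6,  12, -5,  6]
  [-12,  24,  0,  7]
x^2 + 4*x - 5

The characteristic polynomial is χ_A(x) = (x - 1)*(x + 5)^3, so the eigenvalues are known. The minimal polynomial is
  m_A(x) = Π_λ (x − λ)^{k_λ}
where k_λ is the size of the *largest* Jordan block for λ (equivalently, the smallest k with (A − λI)^k v = 0 for every generalised eigenvector v of λ).

  λ = -5: largest Jordan block has size 1, contributing (x + 5)
  λ = 1: largest Jordan block has size 1, contributing (x − 1)

So m_A(x) = (x - 1)*(x + 5) = x^2 + 4*x - 5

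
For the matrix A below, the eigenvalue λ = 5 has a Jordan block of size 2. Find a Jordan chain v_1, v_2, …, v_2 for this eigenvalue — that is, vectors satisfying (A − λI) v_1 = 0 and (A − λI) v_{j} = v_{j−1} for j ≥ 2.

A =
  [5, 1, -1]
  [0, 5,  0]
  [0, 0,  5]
A Jordan chain for λ = 5 of length 2:
v_1 = (1, 0, 0)ᵀ
v_2 = (0, 1, 0)ᵀ

Let N = A − (5)·I. We want v_2 with N^2 v_2 = 0 but N^1 v_2 ≠ 0; then v_{j-1} := N · v_j for j = 2, …, 2.

Pick v_2 = (0, 1, 0)ᵀ.
Then v_1 = N · v_2 = (1, 0, 0)ᵀ.

Sanity check: (A − (5)·I) v_1 = (0, 0, 0)ᵀ = 0. ✓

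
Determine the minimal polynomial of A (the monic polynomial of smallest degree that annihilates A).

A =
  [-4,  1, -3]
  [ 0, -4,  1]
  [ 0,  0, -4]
x^3 + 12*x^2 + 48*x + 64

The characteristic polynomial is χ_A(x) = (x + 4)^3, so the eigenvalues are known. The minimal polynomial is
  m_A(x) = Π_λ (x − λ)^{k_λ}
where k_λ is the size of the *largest* Jordan block for λ (equivalently, the smallest k with (A − λI)^k v = 0 for every generalised eigenvector v of λ).

  λ = -4: largest Jordan block has size 3, contributing (x + 4)^3

So m_A(x) = (x + 4)^3 = x^3 + 12*x^2 + 48*x + 64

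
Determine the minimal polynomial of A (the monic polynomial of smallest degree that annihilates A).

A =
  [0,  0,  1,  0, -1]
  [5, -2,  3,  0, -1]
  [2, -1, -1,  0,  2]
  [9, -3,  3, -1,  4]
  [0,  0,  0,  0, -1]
x^3 + 3*x^2 + 3*x + 1

The characteristic polynomial is χ_A(x) = (x + 1)^5, so the eigenvalues are known. The minimal polynomial is
  m_A(x) = Π_λ (x − λ)^{k_λ}
where k_λ is the size of the *largest* Jordan block for λ (equivalently, the smallest k with (A − λI)^k v = 0 for every generalised eigenvector v of λ).

  λ = -1: largest Jordan block has size 3, contributing (x + 1)^3

So m_A(x) = (x + 1)^3 = x^3 + 3*x^2 + 3*x + 1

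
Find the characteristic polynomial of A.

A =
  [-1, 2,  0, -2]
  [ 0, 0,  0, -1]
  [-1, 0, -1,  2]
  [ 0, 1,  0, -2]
x^4 + 4*x^3 + 6*x^2 + 4*x + 1

Expanding det(x·I − A) (e.g. by cofactor expansion or by noting that A is similar to its Jordan form J, which has the same characteristic polynomial as A) gives
  χ_A(x) = x^4 + 4*x^3 + 6*x^2 + 4*x + 1
which factors as (x + 1)^4. The eigenvalues (with algebraic multiplicities) are λ = -1 with multiplicity 4.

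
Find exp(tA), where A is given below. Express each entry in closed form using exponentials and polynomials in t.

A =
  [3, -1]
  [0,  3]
e^{tA} =
  [exp(3*t), -t*exp(3*t)]
  [0, exp(3*t)]

Strategy: write A = P · J · P⁻¹ where J is a Jordan canonical form, so e^{tA} = P · e^{tJ} · P⁻¹, and e^{tJ} can be computed block-by-block.

A has Jordan form
J =
  [3, 1]
  [0, 3]
(up to reordering of blocks).

Per-block formulas:
  For a 2×2 Jordan block J_2(3): exp(t · J_2(3)) = e^(3t)·(I + t·N), where N is the 2×2 nilpotent shift.

After assembling e^{tJ} and conjugating by P, we get:

e^{tA} =
  [exp(3*t), -t*exp(3*t)]
  [0, exp(3*t)]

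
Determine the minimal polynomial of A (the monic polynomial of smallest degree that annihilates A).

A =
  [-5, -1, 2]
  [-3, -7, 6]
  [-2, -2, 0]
x^2 + 8*x + 16

The characteristic polynomial is χ_A(x) = (x + 4)^3, so the eigenvalues are known. The minimal polynomial is
  m_A(x) = Π_λ (x − λ)^{k_λ}
where k_λ is the size of the *largest* Jordan block for λ (equivalently, the smallest k with (A − λI)^k v = 0 for every generalised eigenvector v of λ).

  λ = -4: largest Jordan block has size 2, contributing (x + 4)^2

So m_A(x) = (x + 4)^2 = x^2 + 8*x + 16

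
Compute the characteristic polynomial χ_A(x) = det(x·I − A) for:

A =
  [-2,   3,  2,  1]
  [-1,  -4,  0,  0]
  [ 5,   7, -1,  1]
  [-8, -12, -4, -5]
x^4 + 12*x^3 + 54*x^2 + 108*x + 81

Expanding det(x·I − A) (e.g. by cofactor expansion or by noting that A is similar to its Jordan form J, which has the same characteristic polynomial as A) gives
  χ_A(x) = x^4 + 12*x^3 + 54*x^2 + 108*x + 81
which factors as (x + 3)^4. The eigenvalues (with algebraic multiplicities) are λ = -3 with multiplicity 4.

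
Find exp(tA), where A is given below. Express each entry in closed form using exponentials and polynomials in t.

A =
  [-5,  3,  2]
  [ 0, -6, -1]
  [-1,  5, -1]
e^{tA} =
  [-t^2*exp(-4*t)/2 - t*exp(-4*t) + exp(-4*t), t^2*exp(-4*t)/2 + 3*t*exp(-4*t), t^2*exp(-4*t)/2 + 2*t*exp(-4*t)]
  [t^2*exp(-4*t)/2, -t^2*exp(-4*t)/2 - 2*t*exp(-4*t) + exp(-4*t), -t^2*exp(-4*t)/2 - t*exp(-4*t)]
  [-t^2*exp(-4*t) - t*exp(-4*t), t^2*exp(-4*t) + 5*t*exp(-4*t), t^2*exp(-4*t) + 3*t*exp(-4*t) + exp(-4*t)]

Strategy: write A = P · J · P⁻¹ where J is a Jordan canonical form, so e^{tA} = P · e^{tJ} · P⁻¹, and e^{tJ} can be computed block-by-block.

A has Jordan form
J =
  [-4,  1,  0]
  [ 0, -4,  1]
  [ 0,  0, -4]
(up to reordering of blocks).

Per-block formulas:
  For a 3×3 Jordan block J_3(-4): exp(t · J_3(-4)) = e^(-4t)·(I + t·N + (t^2/2)·N^2), where N is the 3×3 nilpotent shift.

After assembling e^{tJ} and conjugating by P, we get:

e^{tA} =
  [-t^2*exp(-4*t)/2 - t*exp(-4*t) + exp(-4*t), t^2*exp(-4*t)/2 + 3*t*exp(-4*t), t^2*exp(-4*t)/2 + 2*t*exp(-4*t)]
  [t^2*exp(-4*t)/2, -t^2*exp(-4*t)/2 - 2*t*exp(-4*t) + exp(-4*t), -t^2*exp(-4*t)/2 - t*exp(-4*t)]
  [-t^2*exp(-4*t) - t*exp(-4*t), t^2*exp(-4*t) + 5*t*exp(-4*t), t^2*exp(-4*t) + 3*t*exp(-4*t) + exp(-4*t)]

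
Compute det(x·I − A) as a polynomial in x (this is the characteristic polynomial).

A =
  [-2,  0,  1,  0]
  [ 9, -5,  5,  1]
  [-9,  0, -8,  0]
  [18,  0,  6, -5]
x^4 + 20*x^3 + 150*x^2 + 500*x + 625

Expanding det(x·I − A) (e.g. by cofactor expansion or by noting that A is similar to its Jordan form J, which has the same characteristic polynomial as A) gives
  χ_A(x) = x^4 + 20*x^3 + 150*x^2 + 500*x + 625
which factors as (x + 5)^4. The eigenvalues (with algebraic multiplicities) are λ = -5 with multiplicity 4.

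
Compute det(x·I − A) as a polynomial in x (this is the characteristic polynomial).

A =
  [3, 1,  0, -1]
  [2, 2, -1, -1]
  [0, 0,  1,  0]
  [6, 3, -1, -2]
x^4 - 4*x^3 + 6*x^2 - 4*x + 1

Expanding det(x·I − A) (e.g. by cofactor expansion or by noting that A is similar to its Jordan form J, which has the same characteristic polynomial as A) gives
  χ_A(x) = x^4 - 4*x^3 + 6*x^2 - 4*x + 1
which factors as (x - 1)^4. The eigenvalues (with algebraic multiplicities) are λ = 1 with multiplicity 4.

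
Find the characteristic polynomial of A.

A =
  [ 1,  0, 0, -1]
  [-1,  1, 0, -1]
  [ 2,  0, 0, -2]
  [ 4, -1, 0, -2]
x^4

Expanding det(x·I − A) (e.g. by cofactor expansion or by noting that A is similar to its Jordan form J, which has the same characteristic polynomial as A) gives
  χ_A(x) = x^4
which factors as x^4. The eigenvalues (with algebraic multiplicities) are λ = 0 with multiplicity 4.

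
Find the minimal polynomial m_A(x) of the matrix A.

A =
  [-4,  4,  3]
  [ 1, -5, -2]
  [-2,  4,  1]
x^3 + 8*x^2 + 21*x + 18

The characteristic polynomial is χ_A(x) = (x + 2)*(x + 3)^2, so the eigenvalues are known. The minimal polynomial is
  m_A(x) = Π_λ (x − λ)^{k_λ}
where k_λ is the size of the *largest* Jordan block for λ (equivalently, the smallest k with (A − λI)^k v = 0 for every generalised eigenvector v of λ).

  λ = -3: largest Jordan block has size 2, contributing (x + 3)^2
  λ = -2: largest Jordan block has size 1, contributing (x + 2)

So m_A(x) = (x + 2)*(x + 3)^2 = x^3 + 8*x^2 + 21*x + 18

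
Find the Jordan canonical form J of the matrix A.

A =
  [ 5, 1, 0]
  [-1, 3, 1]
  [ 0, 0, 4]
J_3(4)

The characteristic polynomial is
  det(x·I − A) = x^3 - 12*x^2 + 48*x - 64 = (x - 4)^3

Eigenvalues and multiplicities (the geometric multiplicity of λ is n − rank(A − λI), which equals the number of Jordan blocks for λ):
  λ = 4: algebraic multiplicity = 3, geometric multiplicity = 1

Determining the block sizes for each eigenvalue:
  λ = 4: one block (gm = 1), so the single block has size am = 3 → block sizes [3]

Assembling the blocks gives a Jordan form
J =
  [4, 1, 0]
  [0, 4, 1]
  [0, 0, 4]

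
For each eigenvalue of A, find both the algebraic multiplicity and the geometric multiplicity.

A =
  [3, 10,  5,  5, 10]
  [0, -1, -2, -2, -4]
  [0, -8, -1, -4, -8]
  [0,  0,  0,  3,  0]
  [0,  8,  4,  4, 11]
λ = 3: alg = 5, geom = 4

Step 1 — factor the characteristic polynomial to read off the algebraic multiplicities:
  χ_A(x) = (x - 3)^5

Step 2 — compute geometric multiplicities via the rank-nullity identity g(λ) = n − rank(A − λI):
  rank(A − (3)·I) = 1, so dim ker(A − (3)·I) = n − 1 = 4

Summary:
  λ = 3: algebraic multiplicity = 5, geometric multiplicity = 4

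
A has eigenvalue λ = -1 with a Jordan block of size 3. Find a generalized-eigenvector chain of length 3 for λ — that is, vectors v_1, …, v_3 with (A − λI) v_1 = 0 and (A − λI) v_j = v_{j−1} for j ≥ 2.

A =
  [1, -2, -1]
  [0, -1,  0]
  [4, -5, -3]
A Jordan chain for λ = -1 of length 3:
v_1 = (1, 0, 2)ᵀ
v_2 = (-2, 0, -5)ᵀ
v_3 = (0, 1, 0)ᵀ

Let N = A − (-1)·I. We want v_3 with N^3 v_3 = 0 but N^2 v_3 ≠ 0; then v_{j-1} := N · v_j for j = 3, …, 2.

Pick v_3 = (0, 1, 0)ᵀ.
Then v_2 = N · v_3 = (-2, 0, -5)ᵀ.
Then v_1 = N · v_2 = (1, 0, 2)ᵀ.

Sanity check: (A − (-1)·I) v_1 = (0, 0, 0)ᵀ = 0. ✓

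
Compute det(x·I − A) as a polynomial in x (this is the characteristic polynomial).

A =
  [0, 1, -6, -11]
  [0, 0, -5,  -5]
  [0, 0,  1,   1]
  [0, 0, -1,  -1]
x^4

Expanding det(x·I − A) (e.g. by cofactor expansion or by noting that A is similar to its Jordan form J, which has the same characteristic polynomial as A) gives
  χ_A(x) = x^4
which factors as x^4. The eigenvalues (with algebraic multiplicities) are λ = 0 with multiplicity 4.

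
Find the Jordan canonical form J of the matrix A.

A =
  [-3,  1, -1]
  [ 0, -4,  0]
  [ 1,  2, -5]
J_3(-4)

The characteristic polynomial is
  det(x·I − A) = x^3 + 12*x^2 + 48*x + 64 = (x + 4)^3

Eigenvalues and multiplicities (the geometric multiplicity of λ is n − rank(A − λI), which equals the number of Jordan blocks for λ):
  λ = -4: algebraic multiplicity = 3, geometric multiplicity = 1

Determining the block sizes for each eigenvalue:
  λ = -4: one block (gm = 1), so the single block has size am = 3 → block sizes [3]

Assembling the blocks gives a Jordan form
J =
  [-4,  1,  0]
  [ 0, -4,  1]
  [ 0,  0, -4]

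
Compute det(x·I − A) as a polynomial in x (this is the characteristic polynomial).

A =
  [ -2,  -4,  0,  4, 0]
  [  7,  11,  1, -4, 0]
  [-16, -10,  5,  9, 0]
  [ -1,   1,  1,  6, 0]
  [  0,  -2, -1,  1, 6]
x^5 - 26*x^4 + 264*x^3 - 1296*x^2 + 3024*x - 2592

Expanding det(x·I − A) (e.g. by cofactor expansion or by noting that A is similar to its Jordan form J, which has the same characteristic polynomial as A) gives
  χ_A(x) = x^5 - 26*x^4 + 264*x^3 - 1296*x^2 + 3024*x - 2592
which factors as (x - 6)^4*(x - 2). The eigenvalues (with algebraic multiplicities) are λ = 2 with multiplicity 1, λ = 6 with multiplicity 4.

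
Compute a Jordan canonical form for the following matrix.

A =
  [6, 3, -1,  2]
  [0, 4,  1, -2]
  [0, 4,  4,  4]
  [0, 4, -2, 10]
J_3(6) ⊕ J_1(6)

The characteristic polynomial is
  det(x·I − A) = x^4 - 24*x^3 + 216*x^2 - 864*x + 1296 = (x - 6)^4

Eigenvalues and multiplicities (the geometric multiplicity of λ is n − rank(A − λI), which equals the number of Jordan blocks for λ):
  λ = 6: algebraic multiplicity = 4, geometric multiplicity = 2

Determining the block sizes for each eigenvalue:
  λ = 6: with am = 4 and gm = 2, the partition is not yet determined (e.g. several partitions of 4 into 2 parts exist). Let N = A − (6)·I. Computing rank(N^1) = 2, rank(N^2) = 1, rank(N^3) = 0; the number of blocks of size ≥ j is rank(N^{j−1}) − rank(N^j), giving [2, 1, 1]. So we have 1 block(s) of size 3, 1 block(s) of size 1 → block sizes [3, 1]

Assembling the blocks gives a Jordan form
J =
  [6, 1, 0, 0]
  [0, 6, 1, 0]
  [0, 0, 6, 0]
  [0, 0, 0, 6]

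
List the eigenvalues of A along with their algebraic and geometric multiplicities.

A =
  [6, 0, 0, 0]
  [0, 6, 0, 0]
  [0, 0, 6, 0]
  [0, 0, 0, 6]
λ = 6: alg = 4, geom = 4

Step 1 — factor the characteristic polynomial to read off the algebraic multiplicities:
  χ_A(x) = (x - 6)^4

Step 2 — compute geometric multiplicities via the rank-nullity identity g(λ) = n − rank(A − λI):
  rank(A − (6)·I) = 0, so dim ker(A − (6)·I) = n − 0 = 4

Summary:
  λ = 6: algebraic multiplicity = 4, geometric multiplicity = 4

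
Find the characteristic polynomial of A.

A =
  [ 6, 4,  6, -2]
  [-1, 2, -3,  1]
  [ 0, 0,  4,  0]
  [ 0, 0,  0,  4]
x^4 - 16*x^3 + 96*x^2 - 256*x + 256

Expanding det(x·I − A) (e.g. by cofactor expansion or by noting that A is similar to its Jordan form J, which has the same characteristic polynomial as A) gives
  χ_A(x) = x^4 - 16*x^3 + 96*x^2 - 256*x + 256
which factors as (x - 4)^4. The eigenvalues (with algebraic multiplicities) are λ = 4 with multiplicity 4.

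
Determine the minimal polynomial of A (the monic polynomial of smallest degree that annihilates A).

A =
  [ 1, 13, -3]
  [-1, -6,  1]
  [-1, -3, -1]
x^3 + 6*x^2 + 12*x + 8

The characteristic polynomial is χ_A(x) = (x + 2)^3, so the eigenvalues are known. The minimal polynomial is
  m_A(x) = Π_λ (x − λ)^{k_λ}
where k_λ is the size of the *largest* Jordan block for λ (equivalently, the smallest k with (A − λI)^k v = 0 for every generalised eigenvector v of λ).

  λ = -2: largest Jordan block has size 3, contributing (x + 2)^3

So m_A(x) = (x + 2)^3 = x^3 + 6*x^2 + 12*x + 8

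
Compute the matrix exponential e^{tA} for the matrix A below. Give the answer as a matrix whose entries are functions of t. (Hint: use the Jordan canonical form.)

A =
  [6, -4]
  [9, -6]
e^{tA} =
  [6*t + 1, -4*t]
  [9*t, 1 - 6*t]

Strategy: write A = P · J · P⁻¹ where J is a Jordan canonical form, so e^{tA} = P · e^{tJ} · P⁻¹, and e^{tJ} can be computed block-by-block.

A has Jordan form
J =
  [0, 1]
  [0, 0]
(up to reordering of blocks).

Per-block formulas:
  For a 2×2 Jordan block J_2(0): exp(t · J_2(0)) = e^(0t)·(I + t·N), where N is the 2×2 nilpotent shift.

After assembling e^{tJ} and conjugating by P, we get:

e^{tA} =
  [6*t + 1, -4*t]
  [9*t, 1 - 6*t]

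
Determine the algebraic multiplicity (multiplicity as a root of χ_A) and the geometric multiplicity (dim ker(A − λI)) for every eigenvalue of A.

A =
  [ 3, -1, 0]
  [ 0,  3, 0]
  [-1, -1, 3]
λ = 3: alg = 3, geom = 1

Step 1 — factor the characteristic polynomial to read off the algebraic multiplicities:
  χ_A(x) = (x - 3)^3

Step 2 — compute geometric multiplicities via the rank-nullity identity g(λ) = n − rank(A − λI):
  rank(A − (3)·I) = 2, so dim ker(A − (3)·I) = n − 2 = 1

Summary:
  λ = 3: algebraic multiplicity = 3, geometric multiplicity = 1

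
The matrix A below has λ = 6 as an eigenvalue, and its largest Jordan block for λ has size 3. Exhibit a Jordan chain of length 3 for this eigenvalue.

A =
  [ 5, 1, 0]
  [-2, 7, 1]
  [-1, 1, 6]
A Jordan chain for λ = 6 of length 3:
v_1 = (-1, -1, -1)ᵀ
v_2 = (-1, -2, -1)ᵀ
v_3 = (1, 0, 0)ᵀ

Let N = A − (6)·I. We want v_3 with N^3 v_3 = 0 but N^2 v_3 ≠ 0; then v_{j-1} := N · v_j for j = 3, …, 2.

Pick v_3 = (1, 0, 0)ᵀ.
Then v_2 = N · v_3 = (-1, -2, -1)ᵀ.
Then v_1 = N · v_2 = (-1, -1, -1)ᵀ.

Sanity check: (A − (6)·I) v_1 = (0, 0, 0)ᵀ = 0. ✓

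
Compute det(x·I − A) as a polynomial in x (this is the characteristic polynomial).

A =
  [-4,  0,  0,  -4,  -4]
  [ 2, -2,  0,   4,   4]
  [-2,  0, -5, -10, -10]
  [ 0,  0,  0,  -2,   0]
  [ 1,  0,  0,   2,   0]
x^5 + 13*x^4 + 64*x^3 + 152*x^2 + 176*x + 80

Expanding det(x·I − A) (e.g. by cofactor expansion or by noting that A is similar to its Jordan form J, which has the same characteristic polynomial as A) gives
  χ_A(x) = x^5 + 13*x^4 + 64*x^3 + 152*x^2 + 176*x + 80
which factors as (x + 2)^4*(x + 5). The eigenvalues (with algebraic multiplicities) are λ = -5 with multiplicity 1, λ = -2 with multiplicity 4.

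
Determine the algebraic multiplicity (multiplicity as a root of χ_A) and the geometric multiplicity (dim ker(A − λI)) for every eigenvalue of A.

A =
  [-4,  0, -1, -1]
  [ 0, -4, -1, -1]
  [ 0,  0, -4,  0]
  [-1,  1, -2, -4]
λ = -4: alg = 4, geom = 2

Step 1 — factor the characteristic polynomial to read off the algebraic multiplicities:
  χ_A(x) = (x + 4)^4

Step 2 — compute geometric multiplicities via the rank-nullity identity g(λ) = n − rank(A − λI):
  rank(A − (-4)·I) = 2, so dim ker(A − (-4)·I) = n − 2 = 2

Summary:
  λ = -4: algebraic multiplicity = 4, geometric multiplicity = 2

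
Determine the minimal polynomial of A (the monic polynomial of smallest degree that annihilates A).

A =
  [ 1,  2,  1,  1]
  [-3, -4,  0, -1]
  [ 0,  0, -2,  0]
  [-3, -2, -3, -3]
x^2 + 4*x + 4

The characteristic polynomial is χ_A(x) = (x + 2)^4, so the eigenvalues are known. The minimal polynomial is
  m_A(x) = Π_λ (x − λ)^{k_λ}
where k_λ is the size of the *largest* Jordan block for λ (equivalently, the smallest k with (A − λI)^k v = 0 for every generalised eigenvector v of λ).

  λ = -2: largest Jordan block has size 2, contributing (x + 2)^2

So m_A(x) = (x + 2)^2 = x^2 + 4*x + 4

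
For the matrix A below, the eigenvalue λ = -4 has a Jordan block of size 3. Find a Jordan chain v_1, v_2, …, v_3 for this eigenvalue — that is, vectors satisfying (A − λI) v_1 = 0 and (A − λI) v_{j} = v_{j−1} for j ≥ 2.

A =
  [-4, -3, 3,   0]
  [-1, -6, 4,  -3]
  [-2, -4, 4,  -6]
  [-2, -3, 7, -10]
A Jordan chain for λ = -4 of length 3:
v_1 = (-3, 0, 0, 1)ᵀ
v_2 = (0, -1, -2, -2)ᵀ
v_3 = (1, 0, 0, 0)ᵀ

Let N = A − (-4)·I. We want v_3 with N^3 v_3 = 0 but N^2 v_3 ≠ 0; then v_{j-1} := N · v_j for j = 3, …, 2.

Pick v_3 = (1, 0, 0, 0)ᵀ.
Then v_2 = N · v_3 = (0, -1, -2, -2)ᵀ.
Then v_1 = N · v_2 = (-3, 0, 0, 1)ᵀ.

Sanity check: (A − (-4)·I) v_1 = (0, 0, 0, 0)ᵀ = 0. ✓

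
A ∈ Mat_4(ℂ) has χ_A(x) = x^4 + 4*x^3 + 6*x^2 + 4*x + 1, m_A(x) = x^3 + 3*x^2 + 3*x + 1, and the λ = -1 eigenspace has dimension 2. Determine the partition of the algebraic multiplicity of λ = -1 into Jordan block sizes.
Block sizes for λ = -1: [3, 1]

Step 1 — from the characteristic polynomial, algebraic multiplicity of λ = -1 is 4. From dim ker(A − (-1)·I) = 2, there are exactly 2 Jordan blocks for λ = -1.
Step 2 — from the minimal polynomial, the factor (x + 1)^3 tells us the largest block for λ = -1 has size 3.
Step 3 — with total size 4, 2 blocks, and largest block 3, the block sizes (in nonincreasing order) are [3, 1].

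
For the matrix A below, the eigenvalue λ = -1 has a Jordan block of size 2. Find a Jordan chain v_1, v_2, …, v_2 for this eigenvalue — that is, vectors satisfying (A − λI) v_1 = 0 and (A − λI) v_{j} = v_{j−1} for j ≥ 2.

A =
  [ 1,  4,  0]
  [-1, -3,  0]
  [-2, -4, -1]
A Jordan chain for λ = -1 of length 2:
v_1 = (2, -1, -2)ᵀ
v_2 = (1, 0, 0)ᵀ

Let N = A − (-1)·I. We want v_2 with N^2 v_2 = 0 but N^1 v_2 ≠ 0; then v_{j-1} := N · v_j for j = 2, …, 2.

Pick v_2 = (1, 0, 0)ᵀ.
Then v_1 = N · v_2 = (2, -1, -2)ᵀ.

Sanity check: (A − (-1)·I) v_1 = (0, 0, 0)ᵀ = 0. ✓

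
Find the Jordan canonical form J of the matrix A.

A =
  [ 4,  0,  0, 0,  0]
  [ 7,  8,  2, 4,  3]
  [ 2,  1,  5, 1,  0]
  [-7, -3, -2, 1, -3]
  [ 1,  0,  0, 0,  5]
J_1(4) ⊕ J_1(4) ⊕ J_2(5) ⊕ J_1(5)

The characteristic polynomial is
  det(x·I − A) = x^5 - 23*x^4 + 211*x^3 - 965*x^2 + 2200*x - 2000 = (x - 5)^3*(x - 4)^2

Eigenvalues and multiplicities (the geometric multiplicity of λ is n − rank(A − λI), which equals the number of Jordan blocks for λ):
  λ = 4: algebraic multiplicity = 2, geometric multiplicity = 2
  λ = 5: algebraic multiplicity = 3, geometric multiplicity = 2

Determining the block sizes for each eigenvalue:
  λ = 4: gm = am = 2, so every block has size 1 → block sizes [1, 1]
  λ = 5: 2 blocks summing to 3 forces exactly one block of size 2 and the rest size 1 → block sizes [2, 1]

Assembling the blocks gives a Jordan form
J =
  [4, 0, 0, 0, 0]
  [0, 4, 0, 0, 0]
  [0, 0, 5, 1, 0]
  [0, 0, 0, 5, 0]
  [0, 0, 0, 0, 5]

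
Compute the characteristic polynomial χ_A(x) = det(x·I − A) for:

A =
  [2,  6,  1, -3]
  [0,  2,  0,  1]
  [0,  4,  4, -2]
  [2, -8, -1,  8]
x^4 - 16*x^3 + 96*x^2 - 256*x + 256

Expanding det(x·I − A) (e.g. by cofactor expansion or by noting that A is similar to its Jordan form J, which has the same characteristic polynomial as A) gives
  χ_A(x) = x^4 - 16*x^3 + 96*x^2 - 256*x + 256
which factors as (x - 4)^4. The eigenvalues (with algebraic multiplicities) are λ = 4 with multiplicity 4.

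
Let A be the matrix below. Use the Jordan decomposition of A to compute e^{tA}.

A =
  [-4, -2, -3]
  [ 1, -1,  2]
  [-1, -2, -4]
e^{tA} =
  [t^2*exp(-3*t) - t*exp(-3*t) + exp(-3*t), 2*t^2*exp(-3*t) - 2*t*exp(-3*t), t^2*exp(-3*t) - 3*t*exp(-3*t)]
  [-t^2*exp(-3*t)/2 + t*exp(-3*t), -t^2*exp(-3*t) + 2*t*exp(-3*t) + exp(-3*t), -t^2*exp(-3*t)/2 + 2*t*exp(-3*t)]
  [-t*exp(-3*t), -2*t*exp(-3*t), -t*exp(-3*t) + exp(-3*t)]

Strategy: write A = P · J · P⁻¹ where J is a Jordan canonical form, so e^{tA} = P · e^{tJ} · P⁻¹, and e^{tJ} can be computed block-by-block.

A has Jordan form
J =
  [-3,  1,  0]
  [ 0, -3,  1]
  [ 0,  0, -3]
(up to reordering of blocks).

Per-block formulas:
  For a 3×3 Jordan block J_3(-3): exp(t · J_3(-3)) = e^(-3t)·(I + t·N + (t^2/2)·N^2), where N is the 3×3 nilpotent shift.

After assembling e^{tJ} and conjugating by P, we get:

e^{tA} =
  [t^2*exp(-3*t) - t*exp(-3*t) + exp(-3*t), 2*t^2*exp(-3*t) - 2*t*exp(-3*t), t^2*exp(-3*t) - 3*t*exp(-3*t)]
  [-t^2*exp(-3*t)/2 + t*exp(-3*t), -t^2*exp(-3*t) + 2*t*exp(-3*t) + exp(-3*t), -t^2*exp(-3*t)/2 + 2*t*exp(-3*t)]
  [-t*exp(-3*t), -2*t*exp(-3*t), -t*exp(-3*t) + exp(-3*t)]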